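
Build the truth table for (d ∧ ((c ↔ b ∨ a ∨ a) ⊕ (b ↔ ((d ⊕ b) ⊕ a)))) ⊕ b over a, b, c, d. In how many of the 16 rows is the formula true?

a | b | c | d | (b ∨ a) | ((b ∨ a) ∨ a) | (c ↔ ((b ∨ a) ∨ a)) | (d ⊕ b) | ((d ⊕ b) ⊕ a) | (b ↔ ((d ⊕ b) ⊕ a)) | φ
- | - | - | - | ------- | ------------- | ------------------- | ------- | ------------- | ------------------- | -
F | F | F | F |    F    |       F       |          T          |    F    |       F       |          T          | F
F | F | F | T |    F    |       F       |          T          |    T    |       T       |          F          | T
F | F | T | F |    F    |       F       |          F          |    F    |       F       |          T          | F
F | F | T | T |    F    |       F       |          F          |    T    |       T       |          F          | F
F | T | F | F |    T    |       T       |          F          |    T    |       T       |          T          | T
F | T | F | T |    T    |       T       |          F          |    F    |       F       |          F          | T
F | T | T | F |    T    |       T       |          T          |    T    |       T       |          T          | T
F | T | T | T |    T    |       T       |          T          |    F    |       F       |          F          | F
T | F | F | F |    T    |       T       |          F          |    F    |       T       |          F          | F
T | F | F | T |    T    |       T       |          F          |    T    |       F       |          T          | T
T | F | T | F |    T    |       T       |          T          |    F    |       T       |          F          | F
T | F | T | T |    T    |       T       |          T          |    T    |       F       |          T          | F
T | T | F | F |    T    |       T       |          F          |    T    |       F       |          F          | T
T | T | F | T |    T    |       T       |          F          |    F    |       T       |          T          | F
T | T | T | F |    T    |       T       |          T          |    T    |       F       |          F          | T
T | T | T | T |    T    |       T       |          T          |    F    |       T       |          T          | T
The formula is true on 8 of the 16 rows.

8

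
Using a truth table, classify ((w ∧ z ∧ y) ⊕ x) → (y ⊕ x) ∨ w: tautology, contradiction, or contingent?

contingent

  x   |   y   |   z   |   w   | (w ∧ z ∧ y) | ((w ∧ z ∧ y) ⊕ x) | (y ⊕ x) | ((y ⊕ x) ∨ w) |   φ  
----- | ----- | ----- | ----- | ----------- | ----------------- | ------- | ------------- | -----
False | False | False | False |    False    |       False       |  False  |     False     |  True
False | False | False |  True |    False    |       False       |  False  |      True     |  True
False | False |  True | False |    False    |       False       |  False  |     False     |  True
False | False |  True |  True |    False    |       False       |  False  |      True     |  True
False |  True | False | False |    False    |       False       |   True  |      True     |  True
False |  True | False |  True |    False    |       False       |   True  |      True     |  True
False |  True |  True | False |    False    |       False       |   True  |      True     |  True
False |  True |  True |  True |     True    |        True       |   True  |      True     |  True
 True | False | False | False |    False    |        True       |   True  |      True     |  True
 True | False | False |  True |    False    |        True       |   True  |      True     |  True
 True | False |  True | False |    False    |        True       |   True  |      True     |  True
 True | False |  True |  True |    False    |        True       |   True  |      True     |  True
 True |  True | False | False |    False    |        True       |  False  |     False     | False
 True |  True | False |  True |    False    |        True       |  False  |      True     |  True
 True |  True |  True | False |    False    |        True       |  False  |     False     | False
 True |  True |  True |  True |     True    |       False       |  False  |      True     |  True
14 of 16 rows are True, so the formula is contingent.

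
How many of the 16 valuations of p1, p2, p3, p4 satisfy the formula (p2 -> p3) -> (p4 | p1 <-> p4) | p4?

13

p1  p2  p3  p4     (p2 -> p3)  (p4 | p1)  ((p4 | p1) <-> p4)  (((p4 | p1) <-> p4) | p4)  φ
0   0   0   0          1           0              1                       1              1
0   0   0   1          1           1              1                       1              1
0   0   1   0          1           0              1                       1              1
0   0   1   1          1           1              1                       1              1
0   1   0   0          0           0              1                       1              1
0   1   0   1          0           1              1                       1              1
0   1   1   0          1           0              1                       1              1
0   1   1   1          1           1              1                       1              1
1   0   0   0          1           1              0                       0              0
1   0   0   1          1           1              1                       1              1
1   0   1   0          1           1              0                       0              0
1   0   1   1          1           1              1                       1              1
1   1   0   0          0           1              0                       0              1
1   1   0   1          0           1              1                       1              1
1   1   1   0          1           1              0                       0              0
1   1   1   1          1           1              1                       1              1
The formula is true on 13 of the 16 rows.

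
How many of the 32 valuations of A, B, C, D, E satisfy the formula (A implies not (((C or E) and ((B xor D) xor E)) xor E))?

  A   |   B   |   C   |   D   |   E   |   φ  
----- | ----- | ----- | ----- | ----- | -----
False | False | False | False | False |  True
False | False | False | False |  True |  True
False | False | False |  True | False |  True
False | False | False |  True |  True |  True
False | False |  True | False | False |  True
False | False |  True | False |  True |  True
False | False |  True |  True | False |  True
False | False |  True |  True |  True |  True
False |  True | False | False | False |  True
False |  True | False | False |  True |  True
False |  True | False |  True | False |  True
False |  True | False |  True |  True |  True
False |  True |  True | False | False |  True
False |  True |  True | False |  True |  True
False |  True |  True |  True | False |  True
False |  True |  True |  True |  True |  True
 True | False | False | False | False |  True
 True | False | False | False |  True |  True
 True | False | False |  True | False |  True
 True | False | False |  True |  True | False
 True | False |  True | False | False |  True
 True | False |  True | False |  True |  True
 True | False |  True |  True | False | False
 True | False |  True |  True |  True | False
 True |  True | False | False | False |  True
 True |  True | False | False |  True | False
 True |  True | False |  True | False |  True
 True |  True | False |  True |  True |  True
 True |  True |  True | False | False | False
 True |  True |  True | False |  True | False
 True |  True |  True |  True | False |  True
 True |  True |  True |  True |  True |  True
The formula is true on 26 of the 32 rows.

26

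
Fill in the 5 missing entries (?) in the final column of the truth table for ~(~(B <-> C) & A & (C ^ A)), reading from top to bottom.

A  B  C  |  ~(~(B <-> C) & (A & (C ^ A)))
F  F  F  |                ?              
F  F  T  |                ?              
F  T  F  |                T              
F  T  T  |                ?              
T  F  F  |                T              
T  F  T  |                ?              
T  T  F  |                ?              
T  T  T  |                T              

Row A=F, B=F, C=F: ~(B <-> C) = F, (A & (C ^ A)) = F, (~(B <-> C) & A & (C ^ A)) = F, so ~(~(B <-> C) & (A & (C ^ A))) = T.
Row A=F, B=F, C=T: ~(B <-> C) = T, (A & (C ^ A)) = F, (~(B <-> C) & A & (C ^ A)) = F, so ~(~(B <-> C) & (A & (C ^ A))) = T.
Row A=F, B=T, C=T: ~(B <-> C) = F, (A & (C ^ A)) = F, (~(B <-> C) & A & (C ^ A)) = F, so ~(~(B <-> C) & (A & (C ^ A))) = T.
Row A=T, B=F, C=T: ~(B <-> C) = T, (A & (C ^ A)) = F, (~(B <-> C) & A & (C ^ A)) = F, so ~(~(B <-> C) & (A & (C ^ A))) = T.
Row A=T, B=T, C=F: ~(B <-> C) = T, (A & (C ^ A)) = T, (~(B <-> C) & A & (C ^ A)) = T, so ~(~(B <-> C) & (A & (C ^ A))) = F.

T, T, T, T, F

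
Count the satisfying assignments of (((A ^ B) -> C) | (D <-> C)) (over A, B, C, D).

  A      B      C      D       (((A ^ B) -> C) | (D <-> C))
 True   True   True   True                 True            
 True   True   True  False                 True            
 True   True  False   True                 True            
 True   True  False  False                 True            
 True  False   True   True                 True            
 True  False   True  False                 True            
 True  False  False   True                False            
 True  False  False  False                 True            
False   True   True   True                 True            
False   True   True  False                 True            
False   True  False   True                False            
False   True  False  False                 True            
False  False   True   True                 True            
False  False   True  False                 True            
False  False  False   True                 True            
False  False  False  False                 True            
The formula is true on 14 of the 16 rows.

14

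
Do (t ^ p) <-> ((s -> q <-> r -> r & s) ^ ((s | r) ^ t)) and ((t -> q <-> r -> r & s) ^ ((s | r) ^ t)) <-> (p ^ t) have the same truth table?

p | q | r | s | t || φ | ψ
F | F | F | F | F || F | F
F | F | F | F | T || F | T
F | F | F | T | F || F | T
F | F | F | T | T || F | F
F | F | T | F | F || F | F
F | F | T | F | T || F | T
F | F | T | T | F || F | T
F | F | T | T | T || F | F
F | T | F | F | F || F | F
F | T | F | F | T || F | F
F | T | F | T | F || T | T
F | T | F | T | T || T | T
F | T | T | F | F || F | F
F | T | T | F | T || F | F
F | T | T | T | F || T | T
F | T | T | T | T || T | T
T | F | F | F | F || T | T
T | F | F | F | T || T | F
T | F | F | T | F || T | F
T | F | F | T | T || T | T
T | F | T | F | F || T | T
T | F | T | F | T || T | F
T | F | T | T | F || T | F
T | F | T | T | T || T | T
T | T | F | F | F || T | T
T | T | F | F | T || T | T
T | T | F | T | F || F | F
T | T | F | T | T || F | F
T | T | T | F | F || T | T
T | T | T | F | T || T | T
T | T | T | T | F || F | F
T | T | T | T | T || F | F
The columns differ at p=F, q=F, r=F, s=F, t=T (φ=F, ψ=T), so they are not equivalent.

not equivalent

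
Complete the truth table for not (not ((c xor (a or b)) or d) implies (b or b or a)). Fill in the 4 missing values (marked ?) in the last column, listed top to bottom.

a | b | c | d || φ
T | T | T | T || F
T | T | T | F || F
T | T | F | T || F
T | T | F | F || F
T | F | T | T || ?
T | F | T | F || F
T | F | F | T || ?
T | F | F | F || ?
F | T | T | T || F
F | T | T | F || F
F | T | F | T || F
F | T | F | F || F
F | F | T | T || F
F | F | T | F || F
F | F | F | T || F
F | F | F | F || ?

F, F, F, T

Row a=T, b=F, c=T, d=T: not ((c xor (a or b)) or d) = F, (b or b or a) = T, (not ((c xor (a or b)) or d) implies (b or b or a)) = T, so the formula = F.
Row a=T, b=F, c=F, d=T: not ((c xor (a or b)) or d) = F, (b or b or a) = T, (not ((c xor (a or b)) or d) implies (b or b or a)) = T, so the formula = F.
Row a=T, b=F, c=F, d=F: not ((c xor (a or b)) or d) = F, (b or b or a) = T, (not ((c xor (a or b)) or d) implies (b or b or a)) = T, so the formula = F.
Row a=F, b=F, c=F, d=F: not ((c xor (a or b)) or d) = T, (b or b or a) = F, (not ((c xor (a or b)) or d) implies (b or b or a)) = F, so the formula = T.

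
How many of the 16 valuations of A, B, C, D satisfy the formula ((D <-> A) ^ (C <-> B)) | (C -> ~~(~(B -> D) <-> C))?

  A   |   B   |   C   |   D   |   φ  
----- | ----- | ----- | ----- | -----
False | False | False | False |  True
False | False | False |  True |  True
False | False |  True | False |  True
False | False |  True |  True | False
False |  True | False | False |  True
False |  True | False |  True |  True
False |  True |  True | False |  True
False |  True |  True |  True |  True
 True | False | False | False |  True
 True | False | False |  True |  True
 True | False |  True | False | False
 True | False |  True |  True |  True
 True |  True | False | False |  True
 True |  True | False |  True |  True
 True |  True |  True | False |  True
 True |  True |  True |  True | False
The formula is true on 13 of the 16 rows.

13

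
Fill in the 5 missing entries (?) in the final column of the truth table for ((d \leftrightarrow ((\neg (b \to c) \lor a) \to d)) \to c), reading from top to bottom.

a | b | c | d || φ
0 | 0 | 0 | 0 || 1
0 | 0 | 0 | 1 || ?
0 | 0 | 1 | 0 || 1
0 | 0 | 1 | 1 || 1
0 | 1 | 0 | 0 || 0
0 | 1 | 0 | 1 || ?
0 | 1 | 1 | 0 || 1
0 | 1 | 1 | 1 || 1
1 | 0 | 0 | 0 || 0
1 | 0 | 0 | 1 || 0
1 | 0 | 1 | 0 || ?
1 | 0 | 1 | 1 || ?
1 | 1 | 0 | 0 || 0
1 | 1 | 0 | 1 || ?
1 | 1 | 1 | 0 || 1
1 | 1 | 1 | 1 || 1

Row a=0, b=0, c=0, d=1: (d \leftrightarrow ((\neg (b \to c) \lor a) \to d)) = 1, so the formula = 0.
Row a=0, b=1, c=0, d=1: (d \leftrightarrow ((\neg (b \to c) \lor a) \to d)) = 1, so the formula = 0.
Row a=1, b=0, c=1, d=0: (d \leftrightarrow ((\neg (b \to c) \lor a) \to d)) = 1, so the formula = 1.
Row a=1, b=0, c=1, d=1: (d \leftrightarrow ((\neg (b \to c) \lor a) \to d)) = 1, so the formula = 1.
Row a=1, b=1, c=0, d=1: (d \leftrightarrow ((\neg (b \to c) \lor a) \to d)) = 1, so the formula = 0.

0, 0, 1, 1, 0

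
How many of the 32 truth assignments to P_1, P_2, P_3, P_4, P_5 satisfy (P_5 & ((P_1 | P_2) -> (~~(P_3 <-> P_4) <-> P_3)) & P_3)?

P_1 | P_2 | P_3 | P_4 | P_5 || φ
 1  |  1  |  1  |  1  |  1  || 1
 1  |  1  |  1  |  1  |  0  || 0
 1  |  1  |  1  |  0  |  1  || 0
 1  |  1  |  1  |  0  |  0  || 0
 1  |  1  |  0  |  1  |  1  || 0
 1  |  1  |  0  |  1  |  0  || 0
 1  |  1  |  0  |  0  |  1  || 0
 1  |  1  |  0  |  0  |  0  || 0
 1  |  0  |  1  |  1  |  1  || 1
 1  |  0  |  1  |  1  |  0  || 0
 1  |  0  |  1  |  0  |  1  || 0
 1  |  0  |  1  |  0  |  0  || 0
 1  |  0  |  0  |  1  |  1  || 0
 1  |  0  |  0  |  1  |  0  || 0
 1  |  0  |  0  |  0  |  1  || 0
 1  |  0  |  0  |  0  |  0  || 0
 0  |  1  |  1  |  1  |  1  || 1
 0  |  1  |  1  |  1  |  0  || 0
 0  |  1  |  1  |  0  |  1  || 0
 0  |  1  |  1  |  0  |  0  || 0
 0  |  1  |  0  |  1  |  1  || 0
 0  |  1  |  0  |  1  |  0  || 0
 0  |  1  |  0  |  0  |  1  || 0
 0  |  1  |  0  |  0  |  0  || 0
 0  |  0  |  1  |  1  |  1  || 1
 0  |  0  |  1  |  1  |  0  || 0
 0  |  0  |  1  |  0  |  1  || 1
 0  |  0  |  1  |  0  |  0  || 0
 0  |  0  |  0  |  1  |  1  || 0
 0  |  0  |  0  |  1  |  0  || 0
 0  |  0  |  0  |  0  |  1  || 0
 0  |  0  |  0  |  0  |  0  || 0
The formula is true on 5 of the 32 rows.

5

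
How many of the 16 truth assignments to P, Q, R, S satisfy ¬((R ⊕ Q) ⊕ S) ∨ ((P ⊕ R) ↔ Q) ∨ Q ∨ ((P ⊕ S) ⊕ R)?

15

P | Q | R | S | φ
- | - | - | - | -
T | T | T | T | T
T | T | T | F | T
T | T | F | T | T
T | T | F | F | T
T | F | T | T | T
T | F | T | F | T
T | F | F | T | F
T | F | F | F | T
F | T | T | T | T
F | T | T | F | T
F | T | F | T | T
F | T | F | F | T
F | F | T | T | T
F | F | T | F | T
F | F | F | T | T
F | F | F | F | T
The formula is true on 15 of the 16 rows.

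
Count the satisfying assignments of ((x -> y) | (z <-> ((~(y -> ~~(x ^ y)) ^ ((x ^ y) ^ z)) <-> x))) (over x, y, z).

6

x  y  z  |  φ
F  F  F  |  T
F  F  T  |  T
F  T  F  |  T
F  T  T  |  T
T  F  F  |  F
T  F  T  |  F
T  T  F  |  T
T  T  T  |  T
The formula is true on 6 of the 8 rows.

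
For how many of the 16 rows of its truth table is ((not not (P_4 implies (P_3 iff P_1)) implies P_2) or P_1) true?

13

 P_1    P_2    P_3    P_4   |    φ  
False  False  False  False  |  False
False  False  False   True  |  False
False  False   True  False  |  False
False  False   True   True  |   True
False   True  False  False  |   True
False   True  False   True  |   True
False   True   True  False  |   True
False   True   True   True  |   True
 True  False  False  False  |   True
 True  False  False   True  |   True
 True  False   True  False  |   True
 True  False   True   True  |   True
 True   True  False  False  |   True
 True   True  False   True  |   True
 True   True   True  False  |   True
 True   True   True   True  |   True
The formula is true on 13 of the 16 rows.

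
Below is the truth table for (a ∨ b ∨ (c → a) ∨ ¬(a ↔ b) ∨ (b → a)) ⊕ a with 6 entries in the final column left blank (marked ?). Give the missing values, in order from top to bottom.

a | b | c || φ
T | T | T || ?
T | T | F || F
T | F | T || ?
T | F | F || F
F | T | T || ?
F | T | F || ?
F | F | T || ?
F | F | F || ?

Row a=T, b=T, c=T: (a ∨ b ∨ (c → a) ∨ ¬(a ↔ b) ∨ (b → a)) = T, so the formula = F.
Row a=T, b=F, c=T: (a ∨ b ∨ (c → a) ∨ ¬(a ↔ b) ∨ (b → a)) = T, so the formula = F.
Row a=F, b=T, c=T: (a ∨ b ∨ (c → a) ∨ ¬(a ↔ b) ∨ (b → a)) = T, so the formula = T.
Row a=F, b=T, c=F: (a ∨ b ∨ (c → a) ∨ ¬(a ↔ b) ∨ (b → a)) = T, so the formula = T.
Row a=F, b=F, c=T: (a ∨ b ∨ (c → a) ∨ ¬(a ↔ b) ∨ (b → a)) = T, so the formula = T.
Row a=F, b=F, c=F: (a ∨ b ∨ (c → a) ∨ ¬(a ↔ b) ∨ (b → a)) = T, so the formula = T.

F, F, T, T, T, T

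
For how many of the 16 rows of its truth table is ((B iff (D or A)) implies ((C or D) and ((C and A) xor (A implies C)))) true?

A | B | C | D | (D or A) | (B iff (D or A)) | (C or D) | (C and A) | (A implies C) | φ
- | - | - | - | -------- | ---------------- | -------- | --------- | ------------- | -
T | T | T | T |    T     |        T         |    T     |     T     |       T       | F
T | T | T | F |    T     |        T         |    T     |     T     |       T       | F
T | T | F | T |    T     |        T         |    T     |     F     |       F       | F
T | T | F | F |    T     |        T         |    F     |     F     |       F       | F
T | F | T | T |    T     |        F         |    T     |     T     |       T       | T
T | F | T | F |    T     |        F         |    T     |     T     |       T       | T
T | F | F | T |    T     |        F         |    T     |     F     |       F       | T
T | F | F | F |    T     |        F         |    F     |     F     |       F       | T
F | T | T | T |    T     |        T         |    T     |     F     |       T       | T
F | T | T | F |    F     |        F         |    T     |     F     |       T       | T
F | T | F | T |    T     |        T         |    T     |     F     |       T       | T
F | T | F | F |    F     |        F         |    F     |     F     |       T       | T
F | F | T | T |    T     |        F         |    T     |     F     |       T       | T
F | F | T | F |    F     |        T         |    T     |     F     |       T       | T
F | F | F | T |    T     |        F         |    T     |     F     |       T       | T
F | F | F | F |    F     |        T         |    F     |     F     |       T       | F
The formula is true on 11 of the 16 rows.

11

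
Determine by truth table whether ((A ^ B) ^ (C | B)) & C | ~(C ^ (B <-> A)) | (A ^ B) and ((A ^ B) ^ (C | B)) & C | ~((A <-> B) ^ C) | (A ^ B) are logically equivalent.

equivalent

A | B | C || φ | ψ
F | F | F || F | F
F | F | T || T | T
F | T | F || T | T
F | T | T || T | T
T | F | F || T | T
T | F | T || T | T
T | T | F || F | F
T | T | T || T | T
The columns for φ and ψ agree on every row, so they are logically equivalent.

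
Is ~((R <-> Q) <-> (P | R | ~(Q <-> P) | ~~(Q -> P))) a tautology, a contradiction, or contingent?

contingent

P  Q  R  |  φ
1  1  1  |  0
1  1  0  |  1
1  0  1  |  1
1  0  0  |  0
0  1  1  |  0
0  1  0  |  1
0  0  1  |  1
0  0  0  |  0
4 of 8 rows are 1, so the formula is contingent.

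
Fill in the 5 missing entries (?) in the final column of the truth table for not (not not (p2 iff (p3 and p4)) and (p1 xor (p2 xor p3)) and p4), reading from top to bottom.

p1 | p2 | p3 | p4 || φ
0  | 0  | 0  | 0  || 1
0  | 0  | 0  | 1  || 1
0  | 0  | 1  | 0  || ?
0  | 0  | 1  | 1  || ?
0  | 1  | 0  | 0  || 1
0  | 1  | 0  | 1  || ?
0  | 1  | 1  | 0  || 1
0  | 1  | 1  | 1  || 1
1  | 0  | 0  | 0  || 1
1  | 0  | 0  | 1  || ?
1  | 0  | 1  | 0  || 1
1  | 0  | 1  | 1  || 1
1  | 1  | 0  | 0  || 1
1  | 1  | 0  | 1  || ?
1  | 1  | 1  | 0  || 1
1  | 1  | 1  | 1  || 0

Row p1=0, p2=0, p3=1, p4=0: not not (p2 iff (p3 and p4)) = 1, (p1 xor (p2 xor p3)) = 1, (not not (p2 iff (p3 and p4)) and (p1 xor (p2 xor p3)) and p4) = 0, so the formula = 1.
Row p1=0, p2=0, p3=1, p4=1: not not (p2 iff (p3 and p4)) = 0, (p1 xor (p2 xor p3)) = 1, (not not (p2 iff (p3 and p4)) and (p1 xor (p2 xor p3)) and p4) = 0, so the formula = 1.
Row p1=0, p2=1, p3=0, p4=1: not not (p2 iff (p3 and p4)) = 0, (p1 xor (p2 xor p3)) = 1, (not not (p2 iff (p3 and p4)) and (p1 xor (p2 xor p3)) and p4) = 0, so the formula = 1.
Row p1=1, p2=0, p3=0, p4=1: not not (p2 iff (p3 and p4)) = 1, (p1 xor (p2 xor p3)) = 1, (not not (p2 iff (p3 and p4)) and (p1 xor (p2 xor p3)) and p4) = 1, so the formula = 0.
Row p1=1, p2=1, p3=0, p4=1: not not (p2 iff (p3 and p4)) = 0, (p1 xor (p2 xor p3)) = 0, (not not (p2 iff (p3 and p4)) and (p1 xor (p2 xor p3)) and p4) = 0, so the formula = 1.

1, 1, 1, 0, 1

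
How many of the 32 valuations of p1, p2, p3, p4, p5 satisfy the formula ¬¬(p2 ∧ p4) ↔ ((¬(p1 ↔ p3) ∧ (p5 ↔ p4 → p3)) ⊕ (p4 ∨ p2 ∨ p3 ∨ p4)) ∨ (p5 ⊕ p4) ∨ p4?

p1  p2  p3  p4  p5  |  φ
F   F   F   F   F   |  T
F   F   F   F   T   |  F
F   F   F   T   F   |  F
F   F   F   T   T   |  F
F   F   T   F   F   |  F
F   F   T   F   T   |  F
F   F   T   T   F   |  F
F   F   T   T   T   |  F
F   T   F   F   F   |  F
F   T   F   F   T   |  F
F   T   F   T   F   |  T
F   T   F   T   T   |  T
F   T   T   F   F   |  F
F   T   T   F   T   |  F
F   T   T   T   F   |  T
F   T   T   T   T   |  T
T   F   F   F   F   |  T
T   F   F   F   T   |  F
T   F   F   T   F   |  F
T   F   F   T   T   |  F
T   F   T   F   F   |  F
T   F   T   F   T   |  F
T   F   T   T   F   |  F
T   F   T   T   T   |  F
T   T   F   F   F   |  F
T   T   F   F   T   |  F
T   T   F   T   F   |  T
T   T   F   T   T   |  T
T   T   T   F   F   |  F
T   T   T   F   T   |  F
T   T   T   T   F   |  T
T   T   T   T   T   |  T
The formula is true on 10 of the 32 rows.

10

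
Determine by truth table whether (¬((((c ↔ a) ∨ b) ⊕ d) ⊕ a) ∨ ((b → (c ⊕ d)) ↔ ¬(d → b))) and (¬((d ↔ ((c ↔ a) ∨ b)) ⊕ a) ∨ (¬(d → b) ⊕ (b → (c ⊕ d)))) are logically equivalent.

not equivalent

a | b | c | d || φ | ψ
T | T | T | T || T | T
T | T | T | F || T | T
T | T | F | T || F | T
T | T | F | F || T | F
T | F | T | T || T | T
T | F | T | F || T | T
T | F | F | T || T | F
T | F | F | F || F | T
F | T | T | T || T | F
F | T | T | F || F | T
F | T | F | T || T | T
F | T | F | F || T | T
F | F | T | T || T | T
F | F | T | F || T | T
F | F | F | T || T | F
F | F | F | F || F | T
The columns differ at a=T, b=T, c=F, d=T (φ=F, ψ=T), so they are not equivalent.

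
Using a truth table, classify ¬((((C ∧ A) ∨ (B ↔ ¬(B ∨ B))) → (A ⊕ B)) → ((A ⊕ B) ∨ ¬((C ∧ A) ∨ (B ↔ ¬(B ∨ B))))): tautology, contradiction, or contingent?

A | B | C | (C ∧ A) | (B ∨ B) | ¬(B ∨ B) | (B ↔ ¬(B ∨ B)) | ((C ∧ A) ∨ (B ↔ ¬(B ∨ B))) | (A ⊕ B) | ¬((C ∧ A) ∨ (B ↔ ¬(B ∨ B))) | φ
- | - | - | ------- | ------- | -------- | -------------- | -------------------------- | ------- | --------------------------- | -
F | F | F |    F    |    F    |    T     |       F        |             F              |    F    |              T              | F
F | F | T |    F    |    F    |    T     |       F        |             F              |    F    |              T              | F
F | T | F |    F    |    T    |    F     |       F        |             F              |    T    |              T              | F
F | T | T |    F    |    T    |    F     |       F        |             F              |    T    |              T              | F
T | F | F |    F    |    F    |    T     |       F        |             F              |    T    |              T              | F
T | F | T |    T    |    F    |    T     |       F        |             T              |    T    |              F              | F
T | T | F |    F    |    T    |    F     |       F        |             F              |    F    |              T              | F
T | T | T |    T    |    T    |    F     |       F        |             T              |    F    |              F              | F
Every row is F, so the formula is a contradiction.

contradiction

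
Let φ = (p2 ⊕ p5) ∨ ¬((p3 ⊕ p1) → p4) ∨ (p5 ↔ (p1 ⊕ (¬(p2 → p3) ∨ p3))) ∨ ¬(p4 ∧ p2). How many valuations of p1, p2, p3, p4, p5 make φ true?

30

p1 | p2 | p3 | p4 | p5 || φ
F  | F  | F  | F  | F  || T
F  | F  | F  | F  | T  || T
F  | F  | F  | T  | F  || T
F  | F  | F  | T  | T  || T
F  | F  | T  | F  | F  || T
F  | F  | T  | F  | T  || T
F  | F  | T  | T  | F  || T
F  | F  | T  | T  | T  || T
F  | T  | F  | F  | F  || T
F  | T  | F  | F  | T  || T
F  | T  | F  | T  | F  || T
F  | T  | F  | T  | T  || T
F  | T  | T  | F  | F  || T
F  | T  | T  | F  | T  || T
F  | T  | T  | T  | F  || T
F  | T  | T  | T  | T  || T
T  | F  | F  | F  | F  || T
T  | F  | F  | F  | T  || T
T  | F  | F  | T  | F  || T
T  | F  | F  | T  | T  || T
T  | F  | T  | F  | F  || T
T  | F  | T  | F  | T  || T
T  | F  | T  | T  | F  || T
T  | F  | T  | T  | T  || T
T  | T  | F  | F  | F  || T
T  | T  | F  | F  | T  || T
T  | T  | F  | T  | F  || T
T  | T  | F  | T  | T  || F
T  | T  | T  | F  | F  || T
T  | T  | T  | F  | T  || T
T  | T  | T  | T  | F  || T
T  | T  | T  | T  | T  || F
The formula is true on 30 of the 32 rows.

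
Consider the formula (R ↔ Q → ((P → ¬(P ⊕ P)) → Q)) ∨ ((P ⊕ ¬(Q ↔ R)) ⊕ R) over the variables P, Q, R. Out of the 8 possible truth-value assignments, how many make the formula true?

6

  P      Q      R    |    φ  
 True   True   True  |   True
 True   True  False  |  False
 True  False   True  |   True
 True  False  False  |   True
False   True   True  |   True
False   True  False  |   True
False  False   True  |   True
False  False  False  |  False
The formula is true on 6 of the 8 rows.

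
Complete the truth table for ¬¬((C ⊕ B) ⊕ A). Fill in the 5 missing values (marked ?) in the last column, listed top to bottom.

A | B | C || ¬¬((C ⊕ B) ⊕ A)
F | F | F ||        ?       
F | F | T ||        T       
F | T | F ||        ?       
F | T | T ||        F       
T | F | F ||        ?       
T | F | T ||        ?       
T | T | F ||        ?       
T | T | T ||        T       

F, T, T, F, F

Row A=F, B=F, C=F: ((C ⊕ B) ⊕ A) = F, ¬((C ⊕ B) ⊕ A) = T, so ¬¬((C ⊕ B) ⊕ A) = F.
Row A=F, B=T, C=F: ((C ⊕ B) ⊕ A) = T, ¬((C ⊕ B) ⊕ A) = F, so ¬¬((C ⊕ B) ⊕ A) = T.
Row A=T, B=F, C=F: ((C ⊕ B) ⊕ A) = T, ¬((C ⊕ B) ⊕ A) = F, so ¬¬((C ⊕ B) ⊕ A) = T.
Row A=T, B=F, C=T: ((C ⊕ B) ⊕ A) = F, ¬((C ⊕ B) ⊕ A) = T, so ¬¬((C ⊕ B) ⊕ A) = F.
Row A=T, B=T, C=F: ((C ⊕ B) ⊕ A) = F, ¬((C ⊕ B) ⊕ A) = T, so ¬¬((C ⊕ B) ⊕ A) = F.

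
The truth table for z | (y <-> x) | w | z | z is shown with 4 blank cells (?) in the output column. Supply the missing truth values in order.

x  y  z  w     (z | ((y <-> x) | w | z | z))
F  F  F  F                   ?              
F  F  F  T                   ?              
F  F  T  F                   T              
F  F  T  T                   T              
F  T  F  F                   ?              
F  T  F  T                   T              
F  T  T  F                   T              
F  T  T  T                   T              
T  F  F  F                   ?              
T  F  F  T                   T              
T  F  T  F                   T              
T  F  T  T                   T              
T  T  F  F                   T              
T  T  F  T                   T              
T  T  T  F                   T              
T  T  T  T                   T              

Row x=F, y=F, z=F, w=F: ((y <-> x) | w | z | z) = T, so (z | ((y <-> x) | w | z | z)) = T.
Row x=F, y=F, z=F, w=T: ((y <-> x) | w | z | z) = T, so (z | ((y <-> x) | w | z | z)) = T.
Row x=F, y=T, z=F, w=F: ((y <-> x) | w | z | z) = F, so (z | ((y <-> x) | w | z | z)) = F.
Row x=T, y=F, z=F, w=F: ((y <-> x) | w | z | z) = F, so (z | ((y <-> x) | w | z | z)) = F.

T, T, F, F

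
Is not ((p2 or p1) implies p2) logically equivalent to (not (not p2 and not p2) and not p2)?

p1  p2  |  φ  ψ
F   F   |  F  F
F   T   |  F  F
T   F   |  T  F
T   T   |  F  F
The columns differ at p1=T, p2=F (φ=T, ψ=F), so they are not equivalent.

not equivalent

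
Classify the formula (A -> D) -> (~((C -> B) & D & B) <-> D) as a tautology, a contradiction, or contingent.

A | B | C | D || (A -> D) | (C -> B) | (D & B) | ((C -> B) & (D & B)) | ~((C -> B) & (D & B)) | φ
F | F | F | F ||    T     |    T     |    F    |          F           |           T           | F
F | F | F | T ||    T     |    T     |    F    |          F           |           T           | T
F | F | T | F ||    T     |    F     |    F    |          F           |           T           | F
F | F | T | T ||    T     |    F     |    F    |          F           |           T           | T
F | T | F | F ||    T     |    T     |    F    |          F           |           T           | F
F | T | F | T ||    T     |    T     |    T    |          T           |           F           | F
F | T | T | F ||    T     |    T     |    F    |          F           |           T           | F
F | T | T | T ||    T     |    T     |    T    |          T           |           F           | F
T | F | F | F ||    F     |    T     |    F    |          F           |           T           | T
T | F | F | T ||    T     |    T     |    F    |          F           |           T           | T
T | F | T | F ||    F     |    F     |    F    |          F           |           T           | T
T | F | T | T ||    T     |    F     |    F    |          F           |           T           | T
T | T | F | F ||    F     |    T     |    F    |          F           |           T           | T
T | T | F | T ||    T     |    T     |    T    |          T           |           F           | F
T | T | T | F ||    F     |    T     |    F    |          F           |           T           | T
T | T | T | T ||    T     |    T     |    T    |          T           |           F           | F
8 of 16 rows are T, so the formula is contingent.

contingent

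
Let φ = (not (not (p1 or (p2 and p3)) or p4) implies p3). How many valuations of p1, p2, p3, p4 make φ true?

14

p1 | p2 | p3 | p4 | φ
-- | -- | -- | -- | -
T  | T  | T  | T  | T
T  | T  | T  | F  | T
T  | T  | F  | T  | T
T  | T  | F  | F  | F
T  | F  | T  | T  | T
T  | F  | T  | F  | T
T  | F  | F  | T  | T
T  | F  | F  | F  | F
F  | T  | T  | T  | T
F  | T  | T  | F  | T
F  | T  | F  | T  | T
F  | T  | F  | F  | T
F  | F  | T  | T  | T
F  | F  | T  | F  | T
F  | F  | F  | T  | T
F  | F  | F  | F  | T
The formula is true on 14 of the 16 rows.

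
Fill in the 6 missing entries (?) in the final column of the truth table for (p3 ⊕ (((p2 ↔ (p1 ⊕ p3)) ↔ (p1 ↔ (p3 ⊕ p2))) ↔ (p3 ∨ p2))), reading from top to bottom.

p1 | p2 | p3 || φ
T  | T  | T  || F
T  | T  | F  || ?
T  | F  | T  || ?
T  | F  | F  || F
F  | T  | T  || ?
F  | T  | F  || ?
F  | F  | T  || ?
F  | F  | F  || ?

T, F, F, T, F, F

Row p1=T, p2=T, p3=F: (((p2 ↔ (p1 ⊕ p3)) ↔ (p1 ↔ (p3 ⊕ p2))) ↔ (p3 ∨ p2)) = T, so the formula = T.
Row p1=T, p2=F, p3=T: (((p2 ↔ (p1 ⊕ p3)) ↔ (p1 ↔ (p3 ⊕ p2))) ↔ (p3 ∨ p2)) = T, so the formula = F.
Row p1=F, p2=T, p3=T: (((p2 ↔ (p1 ⊕ p3)) ↔ (p1 ↔ (p3 ⊕ p2))) ↔ (p3 ∨ p2)) = T, so the formula = F.
Row p1=F, p2=T, p3=F: (((p2 ↔ (p1 ⊕ p3)) ↔ (p1 ↔ (p3 ⊕ p2))) ↔ (p3 ∨ p2)) = T, so the formula = T.
Row p1=F, p2=F, p3=T: (((p2 ↔ (p1 ⊕ p3)) ↔ (p1 ↔ (p3 ⊕ p2))) ↔ (p3 ∨ p2)) = T, so the formula = F.
Row p1=F, p2=F, p3=F: (((p2 ↔ (p1 ⊕ p3)) ↔ (p1 ↔ (p3 ⊕ p2))) ↔ (p3 ∨ p2)) = F, so the formula = F.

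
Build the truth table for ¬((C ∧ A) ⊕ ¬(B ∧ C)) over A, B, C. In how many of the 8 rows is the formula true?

A | B | C | ¬((C ∧ A) ⊕ ¬(B ∧ C))
- | - | - | ---------------------
F | F | F |           F          
F | F | T |           F          
F | T | F |           F          
F | T | T |           T          
T | F | F |           F          
T | F | T |           T          
T | T | F |           F          
T | T | T |           F          
The formula is true on 2 of the 8 rows.

2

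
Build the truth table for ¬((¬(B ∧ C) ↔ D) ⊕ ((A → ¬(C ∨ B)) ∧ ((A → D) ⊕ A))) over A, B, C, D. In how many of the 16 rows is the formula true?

A | B | C | D || φ
0 | 0 | 0 | 0 || 0
0 | 0 | 0 | 1 || 1
0 | 0 | 1 | 0 || 0
0 | 0 | 1 | 1 || 1
0 | 1 | 0 | 0 || 0
0 | 1 | 0 | 1 || 1
0 | 1 | 1 | 0 || 1
0 | 1 | 1 | 1 || 0
1 | 0 | 0 | 0 || 0
1 | 0 | 0 | 1 || 0
1 | 0 | 1 | 0 || 1
1 | 0 | 1 | 1 || 0
1 | 1 | 0 | 0 || 1
1 | 1 | 0 | 1 || 0
1 | 1 | 1 | 0 || 0
1 | 1 | 1 | 1 || 1
The formula is true on 7 of the 16 rows.

7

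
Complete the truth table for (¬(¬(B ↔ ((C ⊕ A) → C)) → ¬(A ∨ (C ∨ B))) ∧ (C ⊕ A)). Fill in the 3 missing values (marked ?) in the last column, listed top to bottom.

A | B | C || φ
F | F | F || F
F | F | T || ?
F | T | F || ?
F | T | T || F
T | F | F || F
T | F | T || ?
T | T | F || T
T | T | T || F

Row A=F, B=F, C=T: ¬(¬(B ↔ ((C ⊕ A) → C)) → ¬(A ∨ (C ∨ B))) = T, (C ⊕ A) = T, so the formula = T.
Row A=F, B=T, C=F: ¬(¬(B ↔ ((C ⊕ A) → C)) → ¬(A ∨ (C ∨ B))) = F, (C ⊕ A) = F, so the formula = F.
Row A=T, B=F, C=T: ¬(¬(B ↔ ((C ⊕ A) → C)) → ¬(A ∨ (C ∨ B))) = T, (C ⊕ A) = F, so the formula = F.

T, F, F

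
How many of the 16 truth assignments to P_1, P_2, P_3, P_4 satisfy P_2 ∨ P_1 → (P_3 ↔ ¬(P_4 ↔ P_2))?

10

P_1 | P_2 | P_3 | P_4 || (P_2 ∨ P_1) | (P_4 ↔ P_2) | ¬(P_4 ↔ P_2) | (P_3 ↔ ¬(P_4 ↔ P_2)) | φ
 1  |  1  |  1  |  1  ||      1      |      1      |      0       |          0           | 0
 1  |  1  |  1  |  0  ||      1      |      0      |      1       |          1           | 1
 1  |  1  |  0  |  1  ||      1      |      1      |      0       |          1           | 1
 1  |  1  |  0  |  0  ||      1      |      0      |      1       |          0           | 0
 1  |  0  |  1  |  1  ||      1      |      0      |      1       |          1           | 1
 1  |  0  |  1  |  0  ||      1      |      1      |      0       |          0           | 0
 1  |  0  |  0  |  1  ||      1      |      0      |      1       |          0           | 0
 1  |  0  |  0  |  0  ||      1      |      1      |      0       |          1           | 1
 0  |  1  |  1  |  1  ||      1      |      1      |      0       |          0           | 0
 0  |  1  |  1  |  0  ||      1      |      0      |      1       |          1           | 1
 0  |  1  |  0  |  1  ||      1      |      1      |      0       |          1           | 1
 0  |  1  |  0  |  0  ||      1      |      0      |      1       |          0           | 0
 0  |  0  |  1  |  1  ||      0      |      0      |      1       |          1           | 1
 0  |  0  |  1  |  0  ||      0      |      1      |      0       |          0           | 1
 0  |  0  |  0  |  1  ||      0      |      0      |      1       |          0           | 1
 0  |  0  |  0  |  0  ||      0      |      1      |      0       |          1           | 1
The formula is true on 10 of the 16 rows.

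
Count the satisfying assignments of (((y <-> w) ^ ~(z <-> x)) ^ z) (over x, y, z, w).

8

x  y  z  w  |  (y <-> w)  (z <-> x)  ~(z <-> x)  ((y <-> w) ^ ~(z <-> x))  (((y <-> w) ^ ~(z <-> x)) ^ z)
T  T  T  T  |      T          T          F                  T                            F               
T  T  T  F  |      F          T          F                  F                            T               
T  T  F  T  |      T          F          T                  F                            F               
T  T  F  F  |      F          F          T                  T                            T               
T  F  T  T  |      F          T          F                  F                            T               
T  F  T  F  |      T          T          F                  T                            F               
T  F  F  T  |      F          F          T                  T                            T               
T  F  F  F  |      T          F          T                  F                            F               
F  T  T  T  |      T          F          T                  F                            T               
F  T  T  F  |      F          F          T                  T                            F               
F  T  F  T  |      T          T          F                  T                            T               
F  T  F  F  |      F          T          F                  F                            F               
F  F  T  T  |      F          F          T                  T                            F               
F  F  T  F  |      T          F          T                  F                            T               
F  F  F  T  |      F          T          F                  F                            F               
F  F  F  F  |      T          T          F                  T                            T               
The formula is true on 8 of the 16 rows.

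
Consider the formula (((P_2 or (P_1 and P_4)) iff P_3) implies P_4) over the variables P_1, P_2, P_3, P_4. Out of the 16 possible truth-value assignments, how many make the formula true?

 P_1  |  P_2  |  P_3  |  P_4  || (P_1 and P_4) | (P_2 or (P_1 and P_4)) |   φ  
 True |  True |  True |  True ||      True     |          True          |  True
 True |  True |  True | False ||     False     |          True          | False
 True |  True | False |  True ||      True     |          True          |  True
 True |  True | False | False ||     False     |          True          |  True
 True | False |  True |  True ||      True     |          True          |  True
 True | False |  True | False ||     False     |         False          |  True
 True | False | False |  True ||      True     |          True          |  True
 True | False | False | False ||     False     |         False          | False
False |  True |  True |  True ||     False     |          True          |  True
False |  True |  True | False ||     False     |          True          | False
False |  True | False |  True ||     False     |          True          |  True
False |  True | False | False ||     False     |          True          |  True
False | False |  True |  True ||     False     |         False          |  True
False | False |  True | False ||     False     |         False          |  True
False | False | False |  True ||     False     |         False          |  True
False | False | False | False ||     False     |         False          | False
The formula is true on 12 of the 16 rows.

12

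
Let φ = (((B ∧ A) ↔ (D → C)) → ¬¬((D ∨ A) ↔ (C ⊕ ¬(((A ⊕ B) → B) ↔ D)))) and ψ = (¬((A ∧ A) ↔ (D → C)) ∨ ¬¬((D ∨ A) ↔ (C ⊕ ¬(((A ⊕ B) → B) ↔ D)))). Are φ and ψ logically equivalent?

not equivalent

A  B  C  D  |  φ  ψ
F  F  F  F  |  T  T
F  F  F  T  |  F  F
F  F  T  F  |  T  T
F  F  T  T  |  T  T
F  T  F  F  |  T  T
F  T  F  T  |  F  F
F  T  T  F  |  T  T
F  T  T  T  |  T  T
T  F  F  F  |  T  F
T  F  F  T  |  T  T
T  F  T  F  |  T  T
T  F  T  T  |  T  F
T  T  F  F  |  T  T
T  T  F  T  |  T  T
T  T  T  F  |  F  F
T  T  T  T  |  T  T
The columns differ at A=T, B=F, C=F, D=F (φ=T, ψ=F), so they are not equivalent.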